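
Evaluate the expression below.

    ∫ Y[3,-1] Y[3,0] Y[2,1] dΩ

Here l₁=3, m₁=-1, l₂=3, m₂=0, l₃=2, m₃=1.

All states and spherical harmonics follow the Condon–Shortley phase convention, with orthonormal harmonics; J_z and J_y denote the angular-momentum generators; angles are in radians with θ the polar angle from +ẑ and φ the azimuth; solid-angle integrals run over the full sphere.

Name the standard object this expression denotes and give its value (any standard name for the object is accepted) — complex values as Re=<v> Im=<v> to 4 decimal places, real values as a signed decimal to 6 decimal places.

Gaunt coefficient, -0.059471

This is a Gaunt coefficient — the integral of a triple product of spherical harmonics over the sphere.
Rules hold: Σm=0, L=8 even, 0≤2≤6.
N = 7·7·5 = 245
Δ = 4!·2!·2!/9! = 1/3780
Racah Σ t=1..3: t=1:−1/24 t=2:+1/4 t=3:−1/24 = 1/6
⇒ 3j(3 3 2; 0 0 0)² = 4/105, sgn +1
Racah Σ t=2..3: t=2:+1/8 t=3:−1/12 = 1/24
⇒ 3j(3 3 2; -1 0 1)² = 1/210, sgn -1
4πI² = N·(3j₀)²·(3jₘ)² = 2/45
I = -1·√(0.0444444/4π) = -0.05947080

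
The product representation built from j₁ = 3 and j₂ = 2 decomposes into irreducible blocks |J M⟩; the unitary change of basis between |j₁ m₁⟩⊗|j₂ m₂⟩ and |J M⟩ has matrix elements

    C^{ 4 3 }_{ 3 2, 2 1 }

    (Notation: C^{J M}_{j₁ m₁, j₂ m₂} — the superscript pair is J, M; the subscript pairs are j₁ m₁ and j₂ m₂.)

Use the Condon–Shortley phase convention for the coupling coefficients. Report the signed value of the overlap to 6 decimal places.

+√(1/20) = +0.223607

j₁+j₂−J=1  J+j₁−j₂=5  J−j₁+j₂=3  j₁+j₂+J+1=10
(j₁±m₁, j₂±m₂, J±M) = (5,1,3,1,7,1)
P² = 6480
sum k=0..1:
  [0] +1/144 = 1/144
  [1] −1/240 = -1/240
S = 1/360
C² = P²·S² = 1/20 ; C = +0.223607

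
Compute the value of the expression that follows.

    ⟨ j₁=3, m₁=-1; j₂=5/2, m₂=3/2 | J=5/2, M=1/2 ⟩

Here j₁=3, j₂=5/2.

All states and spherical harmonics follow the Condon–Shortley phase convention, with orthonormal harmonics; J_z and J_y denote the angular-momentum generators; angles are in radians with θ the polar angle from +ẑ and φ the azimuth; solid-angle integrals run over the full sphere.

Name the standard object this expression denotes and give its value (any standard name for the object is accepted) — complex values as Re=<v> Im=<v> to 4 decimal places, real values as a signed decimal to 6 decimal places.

This is a Clebsch–Gordan (vector-coupling) coefficient.
triangle: 3!·3!·2!/9! = 72/362880
(j±m)!: 2!·4!·4!·1!·3!·2! = 13824
prefactor² = (2J+1)·Δ·N² = 576/35
  k=2: +1/(2!·1!·2!·2!·1!·0!) = 1/8
  k=3: −1/(3!·0!·1!·1!·2!·1!) = -1/12
Σ = 1/24  ⇒  CG² = 576/35·(1/24)² = 1/35
CG = +√(1/35) = +0.169031

Clebsch–Gordan coefficient, +√(1/35) ≈ +0.169031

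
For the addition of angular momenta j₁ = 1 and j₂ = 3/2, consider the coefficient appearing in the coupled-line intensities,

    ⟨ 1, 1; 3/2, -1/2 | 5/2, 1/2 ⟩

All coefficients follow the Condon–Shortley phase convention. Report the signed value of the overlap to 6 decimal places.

+√(3/10) = +0.547723

triangle: 0!·2!·3!/6! = 12/720
(j±m)!: 2!·0!·1!·2!·3!·2! = 48
prefactor² = (2J+1)·Δ·N² = 24/5
  k=0: +1/(0!·0!·0!·1!·2!·2!) = 1/4
Σ = 1/4  ⇒  CG² = 24/5·(1/4)² = 3/10
CG = +√(3/10) = +0.547723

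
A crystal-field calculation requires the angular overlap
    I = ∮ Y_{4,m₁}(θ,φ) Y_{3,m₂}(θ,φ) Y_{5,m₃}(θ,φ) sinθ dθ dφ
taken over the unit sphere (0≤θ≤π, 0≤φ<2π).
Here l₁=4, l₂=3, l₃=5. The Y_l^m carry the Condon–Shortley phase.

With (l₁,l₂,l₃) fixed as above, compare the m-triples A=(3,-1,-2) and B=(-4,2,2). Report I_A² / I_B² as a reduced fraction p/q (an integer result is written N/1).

l's match ⇒ only the (l;m) 3-j factors differ between A and B.
A: triangle coeff Δ(4,3,5) = 1/180180; Σ_t [0,1]: t=0:+1/960 t=1:−1/4320 = 7/8640; (3j)²=343/12870 [(4 3 5; 3 -1 -2)], sign=-1
B: triangle coeff Δ(4,3,5) = 1/180180; Σ_t [2,2]: t=2:+1/8640 = 1/8640; (3j)²=14/1287 [(4 3 5; -4 2 2)], sign=-1
I_A²/I_B² = (343/12870)/(14/1287) = 49/20

49/20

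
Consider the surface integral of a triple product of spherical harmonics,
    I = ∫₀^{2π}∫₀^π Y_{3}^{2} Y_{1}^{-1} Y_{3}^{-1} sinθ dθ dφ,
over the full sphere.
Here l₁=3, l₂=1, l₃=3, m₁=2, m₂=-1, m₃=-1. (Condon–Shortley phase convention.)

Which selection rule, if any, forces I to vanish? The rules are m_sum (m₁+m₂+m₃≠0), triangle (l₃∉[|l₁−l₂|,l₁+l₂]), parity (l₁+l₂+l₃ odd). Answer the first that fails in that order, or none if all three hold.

Σmᵢ = 0  ✓
l₃∈[|l₁−l₂|,l₁+l₂]=[2,4], have l₃=3  ✓
Σlᵢ = 7 ⇒ odd  ✗

parity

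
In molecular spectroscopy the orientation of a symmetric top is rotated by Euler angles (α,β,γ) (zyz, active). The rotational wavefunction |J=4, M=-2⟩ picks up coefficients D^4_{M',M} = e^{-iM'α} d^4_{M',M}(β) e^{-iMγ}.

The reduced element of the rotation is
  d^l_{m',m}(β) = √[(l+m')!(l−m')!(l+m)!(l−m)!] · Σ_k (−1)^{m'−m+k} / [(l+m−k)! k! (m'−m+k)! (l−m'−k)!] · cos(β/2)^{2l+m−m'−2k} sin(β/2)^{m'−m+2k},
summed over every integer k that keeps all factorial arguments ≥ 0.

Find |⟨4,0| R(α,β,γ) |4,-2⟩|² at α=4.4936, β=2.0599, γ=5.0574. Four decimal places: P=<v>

First d^4_{0,-2}(β=2.0599), then the phase factors e^{-i(0)α} and e^{-i(-2)γ}:
With c≡cos(β/2)=0.514862 and s≡sin(β/2)=0.857273, N=[24·24·2·720]^{1/2}=910.735966
k: max(0,(-2)−(0))=0 … min(4+(-2),4−(0))=2
  k=0: (−1)^2·910.7360/(96)·0.5149^6·0.8573^2 = +0.129868
  k=1: (−1)^3·910.7360/(36)·0.5149^4·0.8573^4 = -0.960129
  k=2: (−1)^4·910.7360/(96)·0.5149^2·0.8573^6 = +0.998201
d^4_{0,-2}(2.0599) = +0.129868 -0.960129 +0.998201 = +0.167941
|D^4_{0,-2}|² = |d^4_{0,-2}(β)|² = (+0.167941)² = 0.028204 (the z-rotation phases have unit modulus)

P=0.0282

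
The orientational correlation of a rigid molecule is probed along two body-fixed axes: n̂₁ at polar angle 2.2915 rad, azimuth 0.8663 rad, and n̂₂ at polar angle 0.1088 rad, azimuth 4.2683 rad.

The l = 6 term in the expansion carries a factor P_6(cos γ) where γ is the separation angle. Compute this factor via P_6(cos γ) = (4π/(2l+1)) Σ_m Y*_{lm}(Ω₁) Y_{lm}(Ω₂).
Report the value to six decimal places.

-0.236235

Summing Y*_{l m}(θ₁,φ₁)·Y_{l m}(θ₂,φ₂) over m ∈ [−6, 6]; prefactor 4π/(2·6+1) = 0.966644:
  m=-6: Y*=+0.040548-0.076866i  Y=+0.000001-0.000000i  product +0.000000-0.000000i
  m=-5: Y*=+0.098295+0.245466i  Y=-0.000020-0.000015i  product +0.000002-0.000006i
  m=-4: Y*=-0.408585-0.137038i  Y=-0.000100+0.000479i  product +0.000107-0.000182i
  m=-3: Y*=+0.279521-0.168578i  Y=+0.006340-0.001542i  product +0.001512-0.001500i
  m=-2: Y*=+0.017190-0.105312i  Y=-0.037400-0.046003i  product -0.005488+0.003148i
  m=-1: Y*=+0.238947+0.281112i  Y=-0.144825+0.304392i  product -0.120174+0.032021i
  m=+0: Y*=+0.004130-0.000000i  Y=+0.894502+0.000000i  product +0.003695+0.000000i
  m=+1: Y*=-0.238947+0.281112i  Y=+0.144825+0.304392i  product -0.120174-0.032021i
  m=+2: Y*=+0.017190+0.105312i  Y=-0.037400+0.046003i  product -0.005488-0.003148i
  m=+3: Y*=-0.279521-0.168578i  Y=-0.006340-0.001542i  product +0.001512+0.001500i
  m=+4: Y*=-0.408585+0.137038i  Y=-0.000100-0.000479i  product +0.000107+0.000182i
  m=+5: Y*=-0.098295+0.245466i  Y=+0.000020-0.000015i  product +0.000002+0.000006i
  m=+6: Y*=+0.040548+0.076866i  Y=+0.000001+0.000000i  product +0.000000+0.000000i
Σ over m = -0.244387-0.000000i; ×(4π/13) → -0.236235-0.000000i. Real part: -0.236235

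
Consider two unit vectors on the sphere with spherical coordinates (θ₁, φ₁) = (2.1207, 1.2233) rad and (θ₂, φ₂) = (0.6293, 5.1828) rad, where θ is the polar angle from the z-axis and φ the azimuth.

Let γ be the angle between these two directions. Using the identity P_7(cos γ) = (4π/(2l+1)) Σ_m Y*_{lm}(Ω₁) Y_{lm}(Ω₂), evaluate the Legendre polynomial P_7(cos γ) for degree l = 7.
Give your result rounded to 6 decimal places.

Summing Y*_{l m}(θ₁,φ₁)·Y_{l m}(θ₂,φ₂) over m ∈ [−7, 7]; prefactor 4π/(2·7+1) = 0.837758:
  m=-7: (-0.10662 + 0.12426j) × (0.00184 + 0.01210j) = -0.00170 - 0.00106j  (running Σ = -0.00170 - 0.00106j)
  m=-6: (-0.18469 - 0.32697j) × (0.05971 + 0.01973j) = -0.00458 - 0.02317j  (running Σ = -0.00628 - 0.02423j)
  m=-5: (0.41573 - 0.06994j) × (0.13796 - 0.13682j) = 0.04778 - 0.06653j  (running Σ = 0.04151 - 0.09076j)
  m=-4: (-0.02006 + 0.10973j) × (-0.11970 - 0.37259j) = 0.04329 - 0.00566j  (running Σ = 0.08479 - 0.09642j)
  m=-3: (0.25811 + 0.15065j) × (-0.46654 - 0.07508j) = -0.10911 - 0.08966j  (running Σ = -0.02432 - 0.18608j)
  m=-2: (-0.19976 + 0.16656j) × (-0.10818 + 0.14838j) = -0.00310 - 0.04766j  (running Σ = -0.02742 - 0.23374j)
  m=-1: (0.06838 + 0.18879j) × (-0.14387 - 0.28294j) = 0.04358 - 0.04651j  (running Σ = 0.01616 - 0.28025j)
  m=0: (-0.28830 + 0.00000j) × (-0.29684 + 0.00000j) = 0.08558 + 0.00000j  (running Σ = 0.10174 - 0.28025j)
  m=1: (-0.06838 + 0.18879j) × (0.14387 - 0.28294j) = 0.04358 + 0.04651j  (running Σ = 0.14532 - 0.23374j)
  m=2: (-0.19976 - 0.16656j) × (-0.10818 - 0.14838j) = -0.00310 + 0.04766j  (running Σ = 0.14221 - 0.18608j)
  m=3: (-0.25811 + 0.15065j) × (0.46654 - 0.07508j) = -0.10911 + 0.08966j  (running Σ = 0.03310 - 0.09642j)
  m=4: (-0.02006 - 0.10973j) × (-0.11970 + 0.37259j) = 0.04329 + 0.00566j  (running Σ = 0.07639 - 0.09076j)
  m=5: (-0.41573 - 0.06994j) × (-0.13796 - 0.13682j) = 0.04778 + 0.06653j  (running Σ = 0.12417 - 0.02423j)
  m=6: (-0.18469 + 0.32697j) × (0.05971 - 0.01973j) = -0.00458 + 0.02317j  (running Σ = 0.11960 - 0.00106j)
  m=7: (0.10662 + 0.12426j) × (-0.00184 + 0.01210j) = -0.00170 + 0.00106j  (running Σ = 0.11790 + 0.00000j)
Σ over m = 0.11790 + 0.00000j; ×(4π/15) → 0.09877 + 0.00000j. Real part: 0.098769

0.098769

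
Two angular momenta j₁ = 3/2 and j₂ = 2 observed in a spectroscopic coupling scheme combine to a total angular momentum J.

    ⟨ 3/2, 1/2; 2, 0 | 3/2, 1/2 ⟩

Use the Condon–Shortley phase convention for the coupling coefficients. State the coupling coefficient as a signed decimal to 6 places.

−√(1/5) ≈ -0.447214

j₁+j₂−J=2  J+j₁−j₂=1  J−j₁+j₂=2  j₁+j₂+J+1=6
(j₁±m₁, j₂±m₂, J±M) = (2,1,2,2,2,1)
P² = 16/45
sum k=0..1:
  [0] +1/4 = 1/4
  [1] −1/1 = -1
S = -3/4
C² = P²·S² = 1/5 ; C = -0.447214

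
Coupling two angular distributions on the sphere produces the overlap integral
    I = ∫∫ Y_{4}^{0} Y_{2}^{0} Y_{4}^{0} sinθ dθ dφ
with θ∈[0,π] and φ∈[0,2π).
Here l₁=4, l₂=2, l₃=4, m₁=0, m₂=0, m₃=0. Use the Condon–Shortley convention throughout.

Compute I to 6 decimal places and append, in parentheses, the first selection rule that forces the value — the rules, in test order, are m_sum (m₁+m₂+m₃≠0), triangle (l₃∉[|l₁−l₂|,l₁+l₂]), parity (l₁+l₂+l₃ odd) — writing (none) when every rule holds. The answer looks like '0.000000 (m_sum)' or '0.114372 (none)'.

0.163840 (none)

Rules hold: Σm=0, L=10 even, 2≤4≤6.
N = 9·5·9 = 405
Δ = 2!·6!·2!/11! = 1/13860
Racah Σ t=0..2: t=0:+1/192 t=1:−1/36 t=2:+1/192 = -5/288
⇒ 3j(4 2 4; 0 0 0)² = 20/693, sgn -1
(m-triple is (0,0,0) — same symbol as above.)
4πI² = N·(3j₀)²·(3jₘ)² = 2000/5929
I = +1·√(0.337325/4π) = 0.16383977
No selection rule forces the value: the integral is nonzero (none).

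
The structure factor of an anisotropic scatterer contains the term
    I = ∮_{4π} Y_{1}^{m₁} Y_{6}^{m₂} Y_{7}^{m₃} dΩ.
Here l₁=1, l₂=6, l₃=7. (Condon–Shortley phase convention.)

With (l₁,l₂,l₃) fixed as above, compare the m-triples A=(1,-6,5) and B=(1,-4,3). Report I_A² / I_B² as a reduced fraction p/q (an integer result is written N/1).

l's match ⇒ only the (l;m) 3-j factors differ between A and B.
A: triangle coeff Δ(1,6,7) = 1/1365; Σ_t [0,0]: t=0:+1/958003200 = 1/958003200; (3j)²=1/1365 [(1 6 7; 1 -6 5)], sign=+1
B: triangle coeff Δ(1,6,7) = 1/1365; Σ_t [0,0]: t=0:+1/14515200 = 1/14515200; (3j)²=2/455 [(1 6 7; 1 -4 3)], sign=+1
I_A²/I_B² = (1/1365)/(2/455) = 1/6

1/6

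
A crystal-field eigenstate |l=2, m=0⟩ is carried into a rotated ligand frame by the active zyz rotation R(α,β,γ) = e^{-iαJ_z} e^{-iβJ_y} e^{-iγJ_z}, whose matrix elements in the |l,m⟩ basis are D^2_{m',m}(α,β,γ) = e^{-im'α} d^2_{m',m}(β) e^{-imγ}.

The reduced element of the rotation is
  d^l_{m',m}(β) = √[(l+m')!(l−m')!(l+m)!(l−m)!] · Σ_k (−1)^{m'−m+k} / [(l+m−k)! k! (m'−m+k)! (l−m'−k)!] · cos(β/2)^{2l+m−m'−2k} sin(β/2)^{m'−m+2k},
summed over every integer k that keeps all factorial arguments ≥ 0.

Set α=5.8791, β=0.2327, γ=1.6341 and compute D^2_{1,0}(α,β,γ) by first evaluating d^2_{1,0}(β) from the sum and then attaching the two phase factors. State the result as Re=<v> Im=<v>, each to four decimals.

Re=-0.2527 Im=-0.1081

Split into d^2_{1,0}(β=0.2327) × two z-phases.
With c≡cos(β/2)=0.993239 and s≡sin(β/2)=0.116088, N=[6·1·2·2]^{1/2}=4.898979
Admissible k: 0..1 (factorial args all ≥0)
  k=0: (−1)^1·4.8990/(2)·0.9932^3·0.1161^1 = -0.278627
  k=1: (−1)^2·4.8990/(2)·0.9932^1·0.1161^3 = +0.003806
d^2_{1,0}(0.2327) = -0.278627 +0.003806 = -0.274821
D = (+0.919462+0.393178i)·(-0.274821)·(+1.000000+0.000000i) = -0.252687-0.108053i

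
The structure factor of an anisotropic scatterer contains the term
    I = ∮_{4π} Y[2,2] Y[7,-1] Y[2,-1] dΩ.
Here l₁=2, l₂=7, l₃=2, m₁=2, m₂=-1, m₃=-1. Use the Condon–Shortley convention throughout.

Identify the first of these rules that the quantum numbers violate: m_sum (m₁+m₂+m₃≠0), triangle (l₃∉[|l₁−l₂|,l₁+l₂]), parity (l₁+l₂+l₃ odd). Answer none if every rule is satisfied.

triangle

azimuthal sum: 2 − 1 − 1 = 0  ✓
l₃ must lie in [5,9]; have l₃=2  ✗
L = 2 + 7 + 2 = 11 (odd)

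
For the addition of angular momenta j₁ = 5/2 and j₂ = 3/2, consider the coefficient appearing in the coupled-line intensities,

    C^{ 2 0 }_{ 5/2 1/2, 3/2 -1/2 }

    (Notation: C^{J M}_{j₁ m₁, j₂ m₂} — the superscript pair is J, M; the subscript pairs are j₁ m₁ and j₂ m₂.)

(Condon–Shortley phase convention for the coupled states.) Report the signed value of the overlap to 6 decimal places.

−√(1/14) = -0.267261

j₁+j₂−J=2  J+j₁−j₂=3  J−j₁+j₂=1  j₁+j₂+J+1=7
(j₁±m₁, j₂±m₂, J±M) = (3,2,1,2,2,2)
P² = 8/7
sum k=0..1:
  [0] +1/4 = 1/4
  [1] −1/2 = -1/2
S = -1/4
C² = P²·S² = 1/14 ; C = -0.267261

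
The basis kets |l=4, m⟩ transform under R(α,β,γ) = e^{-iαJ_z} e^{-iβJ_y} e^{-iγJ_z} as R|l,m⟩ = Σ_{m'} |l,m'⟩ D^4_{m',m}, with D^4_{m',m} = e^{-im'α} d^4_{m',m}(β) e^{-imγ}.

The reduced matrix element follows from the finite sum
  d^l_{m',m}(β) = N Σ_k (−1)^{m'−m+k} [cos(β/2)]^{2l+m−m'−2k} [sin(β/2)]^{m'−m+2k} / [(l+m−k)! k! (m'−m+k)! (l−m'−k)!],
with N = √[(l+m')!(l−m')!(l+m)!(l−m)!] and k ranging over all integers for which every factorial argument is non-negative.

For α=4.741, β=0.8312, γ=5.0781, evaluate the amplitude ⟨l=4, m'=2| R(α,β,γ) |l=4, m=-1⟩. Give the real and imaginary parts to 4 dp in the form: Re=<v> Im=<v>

Re=0.1303 Im=-0.4088

First d^4_{2,-1}(β=0.8312), then the phase factors e^{-i(2)α} and e^{-i(-1)γ}:
c=cos(0.831200/2)=0.914874, s=sin(0.831200/2)=0.403739; N=√[720·2·6·120]=1018.233765
k∈{0,1,2} keeps every argument non-negative
  k=0: (−1)^3·1018.2338/(72)·0.9149^5·0.4037^3 = -0.596518
  k=1: (−1)^4·1018.2338/(48)·0.9149^3·0.4037^5 = +0.174258
  k=2: (−1)^5·1018.2338/(240)·0.9149^1·0.4037^7 = -0.006787
d^4_{2,-1}(0.8312) = -0.596518 +0.174258 -0.006787 = -0.429047
D = (-0.998363+0.057191i)·(-0.429047)·(+0.357613-0.933870i) = +0.130267-0.408794i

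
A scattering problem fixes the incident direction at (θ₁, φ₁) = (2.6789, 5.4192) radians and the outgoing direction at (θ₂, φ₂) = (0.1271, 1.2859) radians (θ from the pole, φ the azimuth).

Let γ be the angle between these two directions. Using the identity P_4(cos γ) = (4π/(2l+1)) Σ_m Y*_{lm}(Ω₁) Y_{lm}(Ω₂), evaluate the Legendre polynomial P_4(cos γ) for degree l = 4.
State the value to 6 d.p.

Addition theorem: P_4(cos γ) = (4π/9) Σ_m Y*_{lm}(Ω₁) Y_{lm}(Ω₂), m = −4…4:
  m=-4: (-0.016706+0.005431i) × (+0.000048+0.000104i) = -0.000001-0.000001i  (running Σ = -0.000001-0.000001i)
  m=-3: (+0.084938+0.052033i) × (-0.001908+0.001660i) = -0.000248+0.000042i  (running Σ = -0.000250+0.000040i)
  m=-2: (-0.048045-0.303159i) × (-0.026646-0.017071i) = -0.003895+0.008898i  (running Σ = -0.004145+0.008938i)
  m=-1: (-0.319715+0.374374i) × (+0.064993-0.221924i) = +0.062303+0.095284i  (running Σ = +0.058158+0.104223i)
  m=0: (+0.150202-0.000000i) × (+0.779251+0.000000i) = +0.117045+0.000000i  (running Σ = +0.175203+0.104223i)
  m=1: (+0.319715+0.374374i) × (-0.064993-0.221924i) = +0.062303-0.095284i  (running Σ = +0.237507+0.008938i)
  m=2: (-0.048045+0.303159i) × (-0.026646+0.017071i) = -0.003895-0.008898i  (running Σ = +0.233611+0.000040i)
  m=3: (-0.084938+0.052033i) × (+0.001908+0.001660i) = -0.000248-0.000042i  (running Σ = +0.233363-0.000001i)
  m=4: (-0.016706-0.005431i) × (+0.000048-0.000104i) = -0.000001+0.000001i  (running Σ = +0.233362+0.000000i)
Σ over m = +0.233362+0.000000i; ×(4π/9) → +0.325834+0.000000i. Real part: 0.325834

0.325834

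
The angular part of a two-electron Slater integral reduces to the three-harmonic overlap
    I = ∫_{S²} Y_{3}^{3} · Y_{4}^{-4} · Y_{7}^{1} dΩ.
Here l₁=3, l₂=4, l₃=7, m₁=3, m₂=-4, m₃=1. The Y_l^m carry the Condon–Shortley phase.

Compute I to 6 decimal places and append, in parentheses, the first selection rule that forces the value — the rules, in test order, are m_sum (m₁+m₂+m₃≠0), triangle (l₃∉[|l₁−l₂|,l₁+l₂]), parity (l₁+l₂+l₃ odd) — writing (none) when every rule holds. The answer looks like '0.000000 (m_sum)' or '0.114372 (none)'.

-0.006738 (none)

Checks pass: Σm=0; 14 even; l₃=7∈[1,7].
(2·3+1)(2·4+1)(2·7+1) = 945
Δ: 0! 6! 8! / 15! → 1/45045
sum: t=0:+1/20736 = 1/20736
3j²(3 4 7; 0 0 0) = Δ·Π!·Σ² = 35/1287  (sign -1)
sum: t=0:+1/29030400 = 1/29030400
3j²(3 4 7; 3 -4 1) = Δ·Π!·Σ² = 1/45045  (sign +1)
combine: 4πI² = 945·35/1287·1/45045 = 35/61347
take √, sign -1: I = -0.00673802
No selection rule forces the value: the integral is nonzero (none).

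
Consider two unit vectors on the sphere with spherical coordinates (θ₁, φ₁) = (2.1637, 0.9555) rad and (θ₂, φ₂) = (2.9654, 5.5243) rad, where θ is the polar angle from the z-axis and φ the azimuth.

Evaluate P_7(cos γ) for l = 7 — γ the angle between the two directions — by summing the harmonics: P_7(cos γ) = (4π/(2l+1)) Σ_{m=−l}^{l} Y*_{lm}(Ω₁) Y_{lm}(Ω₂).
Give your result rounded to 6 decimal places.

0.274293

Term-by-term m-sum for l=7 (normalisation 4π/15 = 0.837758):
  m=-7: Y*=(0.123985, 0.053199)  Y=(0.000001, -0.000002)  product (0.000000, -0.000000)
  m=-6: Y*=(-0.289933, 0.177834)  Y=(0.000008, 0.000053)  product (-0.000012, -0.000014)
  m=-5: Y*=(0.028649, -0.439385)  Y=(-0.000559, -0.000428)  product (-0.000204, 0.000234)
  m=-4: Y*=(0.159663, 0.129221)  Y=(0.006511, -0.000693)  product (0.001129, 0.000731)
  m=-3: Y*=(0.222674, -0.062849)  Y=(-0.028359, 0.033271)  product (-0.004224, 0.009191)
  m=-2: Y*=(-0.108434, 0.306339)  Y=(-0.010717, -0.201929)  product (0.063021, 0.018613)
  m=-1: Y*=(0.059716, 0.084484)  Y=(0.418074, 0.396473)  product (-0.008530, 0.058996)
  m=+0: Y*=(-0.337738, -0.000000)  Y=(-0.666348, 0.000000)  product (0.225051, 0.000000)
  m=+1: Y*=(-0.059716, 0.084484)  Y=(-0.418074, 0.396473)  product (-0.008530, -0.058996)
  m=+2: Y*=(-0.108434, -0.306339)  Y=(-0.010717, 0.201929)  product (0.063021, -0.018613)
  m=+3: Y*=(-0.222674, -0.062849)  Y=(0.028359, 0.033271)  product (-0.004224, -0.009191)
  m=+4: Y*=(0.159663, -0.129221)  Y=(0.006511, 0.000693)  product (0.001129, -0.000731)
  m=+5: Y*=(-0.028649, -0.439385)  Y=(0.000559, -0.000428)  product (-0.000204, -0.000234)
  m=+6: Y*=(-0.289933, -0.177834)  Y=(0.000008, -0.000053)  product (-0.000012, 0.000014)
  m=+7: Y*=(-0.123985, 0.053199)  Y=(-0.000001, -0.000002)  product (0.000000, 0.000000)
Accumulated sum (0.327413, 0.000000); after 4π/(2l+1) scaling, (0.274293, 0.000000) ⇒ P_7 = 0.274293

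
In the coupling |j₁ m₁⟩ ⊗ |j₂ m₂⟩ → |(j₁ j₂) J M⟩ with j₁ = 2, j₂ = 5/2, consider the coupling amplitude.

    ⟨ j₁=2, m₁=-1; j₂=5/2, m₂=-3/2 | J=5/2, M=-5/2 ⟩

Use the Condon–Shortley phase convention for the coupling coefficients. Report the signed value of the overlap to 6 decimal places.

√[6·2!2!3!/8! · 1!3!1!4!0!5!] = √(432/7)
  +(−1)^1/∏(1,1,2,0,0,3)! = -1/12  (running -1/12)
⟨..|..⟩ = √(432/7)·(-1/12) = -0.654654

-0.654654  (= −√(3/7))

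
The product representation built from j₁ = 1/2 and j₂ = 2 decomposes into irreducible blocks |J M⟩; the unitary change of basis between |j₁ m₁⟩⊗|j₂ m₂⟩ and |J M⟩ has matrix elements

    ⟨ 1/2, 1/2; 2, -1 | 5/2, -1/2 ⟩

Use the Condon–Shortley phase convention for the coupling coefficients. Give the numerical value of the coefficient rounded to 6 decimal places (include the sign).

j₁+j₂−J=0  J+j₁−j₂=1  J−j₁+j₂=4  j₁+j₂+J+1=6
(j₁±m₁, j₂±m₂, J±M) = (1,0,1,3,2,3)
P² = 72/5
sum k=0..0:
  [0] +1/6 = 1/6
S = 1/6
C² = P²·S² = 2/5 ; C = +0.632456

+0.632456  (= +√(2/5))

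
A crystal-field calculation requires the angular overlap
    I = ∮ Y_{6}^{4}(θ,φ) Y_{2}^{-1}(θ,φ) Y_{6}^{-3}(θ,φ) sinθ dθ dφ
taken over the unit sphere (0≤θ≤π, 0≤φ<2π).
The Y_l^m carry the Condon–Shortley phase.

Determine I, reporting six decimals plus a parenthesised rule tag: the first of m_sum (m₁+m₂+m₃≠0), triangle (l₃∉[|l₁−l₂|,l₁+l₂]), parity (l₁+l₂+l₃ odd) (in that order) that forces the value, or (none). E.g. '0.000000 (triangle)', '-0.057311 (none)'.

Rules hold: Σm=0, L=14 even, 4≤6≤8.
N = 13·5·13 = 845
Δ = 2!·10!·2!/15! = 1/90090
Racah Σ t=0..2: t=0:+1/69120 t=1:−1/14400 t=2:+1/69120 = -7/172800
⇒ 3j(6 2 6; 0 0 0)² = 14/715, sgn -1
Racah Σ t=0..1: t=0:+1/161280 t=1:−1/725760 = 1/207360
⇒ 3j(6 2 6; 4 -1 -3)² = 7/286, sgn -1
4πI² = N·(3j₀)²·(3jₘ)² = 49/121
I = +1·√(0.404959/4π) = 0.17951487
No selection rule forces the value: the integral is nonzero (none).

0.179515 (none)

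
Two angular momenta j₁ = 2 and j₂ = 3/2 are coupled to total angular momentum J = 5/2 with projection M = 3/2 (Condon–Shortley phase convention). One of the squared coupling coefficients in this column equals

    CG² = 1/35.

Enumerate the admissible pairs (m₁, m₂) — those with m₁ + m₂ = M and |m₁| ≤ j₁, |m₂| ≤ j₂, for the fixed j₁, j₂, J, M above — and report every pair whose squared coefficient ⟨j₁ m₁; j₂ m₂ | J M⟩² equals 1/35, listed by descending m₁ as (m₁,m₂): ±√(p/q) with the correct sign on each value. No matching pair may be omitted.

(1,1/2): +√(1/35)

Admissible pairs with m₁+m₂ = M = 3/2: (0,3/2), (1,1/2), (2,-1/2)
  (m₁,m₂)=(2,-1/2): CG² = 16/35, CG = +√(16/35)
  (m₁,m₂)=(1,1/2): CG² = 1/35, CG = +√(1/35)   ← matches the target
  (m₁,m₂)=(0,3/2): CG² = 18/35, CG = −√(18/35)
Pairs with CG² = 1/35: (1,1/2): +√(1/35)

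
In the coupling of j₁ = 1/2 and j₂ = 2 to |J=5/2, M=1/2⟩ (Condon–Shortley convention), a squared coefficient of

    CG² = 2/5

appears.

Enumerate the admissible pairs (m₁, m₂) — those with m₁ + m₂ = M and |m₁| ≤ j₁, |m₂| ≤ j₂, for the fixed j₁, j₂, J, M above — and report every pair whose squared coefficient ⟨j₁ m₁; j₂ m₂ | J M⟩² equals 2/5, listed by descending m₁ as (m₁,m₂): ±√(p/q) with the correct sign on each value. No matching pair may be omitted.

(-1/2,1): +√(2/5)

Admissible pairs with m₁+m₂ = M = 1/2: (-1/2,1), (1/2,0)
  (m₁,m₂)=(1/2,0): CG² = 3/5, CG = +√(3/5)
  (m₁,m₂)=(-1/2,1): CG² = 2/5, CG = +√(2/5)   ← matches the target
Pairs with CG² = 2/5: (-1/2,1): +√(2/5)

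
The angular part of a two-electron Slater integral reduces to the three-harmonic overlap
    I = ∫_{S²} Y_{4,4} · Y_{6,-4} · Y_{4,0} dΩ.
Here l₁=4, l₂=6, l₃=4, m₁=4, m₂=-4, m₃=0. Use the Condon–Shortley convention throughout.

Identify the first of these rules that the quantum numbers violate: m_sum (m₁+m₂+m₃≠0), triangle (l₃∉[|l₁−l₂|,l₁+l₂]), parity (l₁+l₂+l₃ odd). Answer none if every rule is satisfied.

Σmᵢ = 0  ✓
l₃∈[|l₁−l₂|,l₁+l₂]=[2,10], have l₃=4  ✓
Σlᵢ = 14 ⇒ even  ✓

none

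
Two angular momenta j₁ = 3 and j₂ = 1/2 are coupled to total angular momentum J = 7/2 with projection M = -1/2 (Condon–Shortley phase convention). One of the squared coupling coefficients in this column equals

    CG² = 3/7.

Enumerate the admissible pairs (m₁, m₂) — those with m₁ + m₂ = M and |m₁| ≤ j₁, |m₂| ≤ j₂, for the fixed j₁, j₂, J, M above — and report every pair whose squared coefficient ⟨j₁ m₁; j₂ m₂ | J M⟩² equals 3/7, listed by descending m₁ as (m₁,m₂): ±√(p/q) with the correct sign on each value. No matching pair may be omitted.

(-1,1/2): +√(3/7)

Admissible pairs with m₁+m₂ = M = -1/2: (-1,1/2), (0,-1/2)
  (m₁,m₂)=(0,-1/2): CG² = 4/7, CG = +√(4/7)
  (m₁,m₂)=(-1,1/2): CG² = 3/7, CG = +√(3/7)   ← matches the target
Pairs with CG² = 3/7: (-1,1/2): +√(3/7)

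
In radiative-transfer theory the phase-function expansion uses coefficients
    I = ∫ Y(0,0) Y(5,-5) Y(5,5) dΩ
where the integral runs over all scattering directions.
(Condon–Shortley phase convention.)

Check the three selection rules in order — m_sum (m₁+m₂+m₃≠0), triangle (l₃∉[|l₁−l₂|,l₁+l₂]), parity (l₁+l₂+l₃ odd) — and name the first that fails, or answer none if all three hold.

Σmᵢ = 0  ✓
l₃∈[|l₁−l₂|,l₁+l₂]=[5,5], have l₃=5  ✓
Σlᵢ = 10 ⇒ even  ✓

none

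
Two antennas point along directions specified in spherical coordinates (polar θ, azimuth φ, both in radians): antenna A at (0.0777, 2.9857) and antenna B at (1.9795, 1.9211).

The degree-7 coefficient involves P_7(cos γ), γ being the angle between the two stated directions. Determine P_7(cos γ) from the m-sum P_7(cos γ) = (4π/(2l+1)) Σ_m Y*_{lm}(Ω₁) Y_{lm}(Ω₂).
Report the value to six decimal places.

0.106058

Expand P_7 via completeness: Σ_{m} conj(Y_{7,m}) at Ω₁ times Y_{7,m} at Ω₂ —
  m=-7: (-0.000000+0.000000i) × (+0.174278-0.211390i) = +0.000000+0.000000i  (running Σ = +0.000000+0.000000i)
  m=-6: (+0.000000-0.000000i) × (-0.224829-0.382821i) = -0.000000-0.000000i  (running Σ = -0.000000-0.000000i)
  m=-5: (-0.000009+0.000009i) × (-0.247365+0.045197i) = +0.000002-0.000003i  (running Σ = +0.000002-0.000003i)
  m=-4: (+0.000214-0.000154i) × (+0.033042-0.192976i) = -0.000023-0.000046i  (running Σ = -0.000021-0.000049i)
  m=-3: (-0.003634+0.001835i) × (-0.286154-0.163797i) = +0.001340+0.000070i  (running Σ = +0.001319+0.000021i)
  m=-2: (+0.041994-0.013534i) × (+0.047773-0.040289i) = +0.001461-0.002338i  (running Σ = +0.002780-0.002317i)
  m=-1: (-0.300857+0.047285i) × (-0.113938-0.311841i) = +0.049025+0.088432i  (running Σ = +0.051805+0.086115i)
  m=0: (+1.002114-0.000000i) × (+0.022939+0.000000i) = +0.022987+0.000000i  (running Σ = +0.074792+0.086115i)
  m=1: (+0.300857+0.047285i) × (+0.113938-0.311841i) = +0.049025-0.088432i  (running Σ = +0.123817-0.002317i)
  m=2: (+0.041994+0.013534i) × (+0.047773+0.040289i) = +0.001461+0.002338i  (running Σ = +0.125278+0.000021i)
  m=3: (+0.003634+0.001835i) × (+0.286154-0.163797i) = +0.001340-0.000070i  (running Σ = +0.126618-0.000049i)
  m=4: (+0.000214+0.000154i) × (+0.033042+0.192976i) = -0.000023+0.000046i  (running Σ = +0.126595-0.000003i)
  m=5: (+0.000009+0.000009i) × (+0.247365+0.045197i) = +0.000002+0.000003i  (running Σ = +0.126597-0.000000i)
  m=6: (+0.000000+0.000000i) × (-0.224829+0.382821i) = -0.000000+0.000000i  (running Σ = +0.126597+0.000000i)
  m=7: (+0.000000+0.000000i) × (-0.174278-0.211390i) = +0.000000-0.000000i  (running Σ = +0.126597-0.000000i)
Σ over m = +0.126597-0.000000i; ×(4π/15) → +0.106058-0.000000i. Real part: 0.106058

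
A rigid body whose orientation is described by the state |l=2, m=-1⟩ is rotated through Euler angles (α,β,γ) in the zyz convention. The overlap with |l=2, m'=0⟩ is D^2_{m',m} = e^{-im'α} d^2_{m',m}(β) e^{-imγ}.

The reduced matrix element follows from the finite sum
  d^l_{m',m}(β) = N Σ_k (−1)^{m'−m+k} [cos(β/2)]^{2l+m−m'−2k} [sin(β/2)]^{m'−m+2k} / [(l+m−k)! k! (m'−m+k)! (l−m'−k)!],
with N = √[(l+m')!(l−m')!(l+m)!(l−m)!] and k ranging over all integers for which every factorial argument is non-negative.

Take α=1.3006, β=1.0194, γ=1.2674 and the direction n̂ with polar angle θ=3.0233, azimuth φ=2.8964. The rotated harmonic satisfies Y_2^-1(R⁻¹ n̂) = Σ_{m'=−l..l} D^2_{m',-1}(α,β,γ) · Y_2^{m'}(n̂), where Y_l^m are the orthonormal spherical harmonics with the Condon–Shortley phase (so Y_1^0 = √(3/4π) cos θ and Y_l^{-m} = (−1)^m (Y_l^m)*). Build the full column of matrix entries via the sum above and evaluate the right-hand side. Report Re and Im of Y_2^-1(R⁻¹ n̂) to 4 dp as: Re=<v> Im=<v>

Need the full column D^2_{m',-1} for m'=−2..2 at α=1.3006, β=1.0194, γ=1.2674.
cos(β/2)=0.872891, sin(β/2)=0.487915
d^2_{-2,-1}: single k=1 term ⇒ +0.649015;  D = -0.484922-0.431359i
d^2_{-1,-1}: k∈[0..1] ⇒ +0.580550 -0.544165 = +0.036386;  D = -0.030563+0.019745i
d^2_{0,-1}: k∈[0..1] ⇒ -0.794877 +0.248353 = -0.546524;  D = -0.163281-0.521563i
d^2_{1,-1}: k∈[0..1] ⇒ +0.544165 -0.056673 = +0.487491;  D = +0.487223-0.016182i
d^2_{2,-1}: single k=0 term ⇒ -0.202779;  D = -0.047609+0.197111i
Y_2^{m'}(θ=3.0233,φ=2.8964) and Σ D·Y over m':
  (-0.4849-0.4314i)·(+0.0047+0.0025i)  (-0.0306+0.0197i)·(+0.0878+0.0220i)  (-0.1633-0.5216i)·(+0.6176+0.0000i)  (+0.4872-0.0162i)·(-0.0878+0.0220i)  (-0.0476+0.1971i)·(+0.0047-0.0025i)
Y_2^-1(R⁻¹ n̂) = -0.147333-0.311148i

Re=-0.1473 Im=-0.3111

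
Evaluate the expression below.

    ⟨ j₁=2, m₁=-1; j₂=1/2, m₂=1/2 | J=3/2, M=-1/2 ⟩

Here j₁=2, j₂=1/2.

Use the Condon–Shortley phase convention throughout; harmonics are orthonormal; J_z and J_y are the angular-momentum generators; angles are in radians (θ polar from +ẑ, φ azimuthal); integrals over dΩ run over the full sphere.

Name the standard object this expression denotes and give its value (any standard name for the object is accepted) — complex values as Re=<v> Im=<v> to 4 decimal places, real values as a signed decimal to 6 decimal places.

This is a Clebsch–Gordan (vector-coupling) coefficient.
j₁+j₂−J=1  J+j₁−j₂=3  J−j₁+j₂=0  j₁+j₂+J+1=5
(j₁±m₁, j₂±m₂, J±M) = (1,3,1,0,1,2)
P² = 12/5
sum k=1..1:
  [1] −1/2 = -1/2
S = -1/2
C² = P²·S² = 3/5 ; C = -0.774597

Clebsch–Gordan coefficient, −√(3/5) ≈ -0.774597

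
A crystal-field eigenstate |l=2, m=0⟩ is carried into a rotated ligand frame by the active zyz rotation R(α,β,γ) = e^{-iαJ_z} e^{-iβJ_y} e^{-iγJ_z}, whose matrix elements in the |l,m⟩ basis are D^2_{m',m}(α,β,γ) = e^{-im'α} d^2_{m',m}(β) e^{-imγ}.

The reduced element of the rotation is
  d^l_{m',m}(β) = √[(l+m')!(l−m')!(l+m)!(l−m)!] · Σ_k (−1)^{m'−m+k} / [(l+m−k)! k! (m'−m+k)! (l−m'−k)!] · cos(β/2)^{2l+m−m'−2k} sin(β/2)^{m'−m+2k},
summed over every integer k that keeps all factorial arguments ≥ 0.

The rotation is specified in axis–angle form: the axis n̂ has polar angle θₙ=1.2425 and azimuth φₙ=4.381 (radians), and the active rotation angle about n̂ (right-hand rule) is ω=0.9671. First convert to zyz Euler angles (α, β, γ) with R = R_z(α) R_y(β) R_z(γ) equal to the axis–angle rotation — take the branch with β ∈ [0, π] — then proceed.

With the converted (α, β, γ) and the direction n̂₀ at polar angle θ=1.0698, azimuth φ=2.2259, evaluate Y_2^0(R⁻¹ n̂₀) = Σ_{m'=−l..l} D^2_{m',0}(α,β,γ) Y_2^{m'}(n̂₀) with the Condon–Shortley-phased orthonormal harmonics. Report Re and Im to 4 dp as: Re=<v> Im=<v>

Re=0.2909 Im=0.0000

Axis–angle → zyz. n̂ = (sinθₙcosφₙ, sinθₙsinφₙ, cosθₙ) = (-0.307980, -0.895090, +0.322431), ω = 0.9671.
R = I cosω + sinω [n̂]ₓ + (1−cosω) n̂n̂ᵀ gives
  R = [+0.608695, -0.146264, -0.779806; +0.384614, +0.914051, +0.128776; +0.693947, -0.378310, +0.612633]
β = atan2(√(R₁₃²+R₂₃²), R₃₃) = 0.911409; α = atan2(R₂₃, R₁₃) mod 2π = 2.977931; γ = atan2(R₃₂, −R₃₁) mod 2π = 3.640709
Need the full column D^2_{m',0} for m'=−2..2 at α=2.9779, β=0.9114, γ=3.6407.
cos(β/2)=0.897951, sin(β/2)=0.440095
d^2_{-2,0}: single k=2 term ⇒ +0.382537;  D = +0.362227-0.122989i
d^2_{-1,0}: k∈[1..2] ⇒ +0.780513 -0.187485 = +0.593028;  D = -0.585103+0.096623i
d^2_{0,0}: k∈[0..2] ⇒ +0.650146 -0.624681 +0.037513 = +0.062979;  D = +0.062979+0.000000i
d^2_{1,0}: k∈[0..1] ⇒ -0.780513 +0.187485 = -0.593028;  D = +0.585103+0.096623i
d^2_{2,0}: single k=0 term ⇒ +0.382537;  D = +0.362227+0.122989i
Y_2^{m'}(θ=1.0698,φ=2.2259) and Σ D·Y over m':
  (+0.3622-0.1230i)·(-0.0766+0.2871i)  (-0.5851+0.0966i)·(-0.1983-0.2581i)  (+0.0630+0.0000i)·(-0.0971+0.0000i)  (+0.5851+0.0966i)·(+0.1983-0.2581i)  (+0.3622+0.1230i)·(-0.0766-0.2871i)
Y_2^0(R⁻¹ n̂) = +0.290946+0.000000i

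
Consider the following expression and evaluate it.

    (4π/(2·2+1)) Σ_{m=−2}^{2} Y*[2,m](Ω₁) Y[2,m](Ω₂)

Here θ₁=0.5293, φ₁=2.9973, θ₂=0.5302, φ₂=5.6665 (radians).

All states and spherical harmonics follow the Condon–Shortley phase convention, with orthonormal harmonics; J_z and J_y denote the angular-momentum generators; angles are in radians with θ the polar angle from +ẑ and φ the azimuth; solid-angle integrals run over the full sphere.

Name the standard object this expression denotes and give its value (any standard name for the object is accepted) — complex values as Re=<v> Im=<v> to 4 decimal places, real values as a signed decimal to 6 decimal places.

This sum is the spherical-harmonic addition theorem: it equals the Legendre polynomial P_l(cos γ) of the angle γ between the two directions.
Expand P_2 via completeness: Σ_{m} conj(Y_{2,m}) at Ω₁ times Y_{2,m} at Ω₂ —
  m=-2: (0.09441 - 0.02803j) × (0.03270 + 0.09321j) = 0.00570 + 0.00788j  (running Σ = 0.00570 + 0.00788j)
  m=-1: (-0.33320 + 0.04842j) × (0.27496 + 0.19492j) = -0.10106 - 0.05164j  (running Σ = -0.09536 - 0.04375j)
  m=0: (0.38955 + 0.00000j) × (0.38881 + 0.00000j) = 0.15146 + 0.00000j  (running Σ = 0.05611 - 0.04375j)
  m=1: (0.33320 + 0.04842j) × (-0.27496 + 0.19492j) = -0.10106 + 0.05164j  (running Σ = -0.04495 + 0.00788j)
  m=2: (0.09441 + 0.02803j) × (0.03270 - 0.09321j) = 0.00570 - 0.00788j  (running Σ = -0.03925 - 0.00000j)
Σ over m = -0.03925 - 0.00000j; ×(4π/5) → -0.09864 - 0.00000j. Real part: -0.098643

Legendre polynomial (addition theorem), -0.098643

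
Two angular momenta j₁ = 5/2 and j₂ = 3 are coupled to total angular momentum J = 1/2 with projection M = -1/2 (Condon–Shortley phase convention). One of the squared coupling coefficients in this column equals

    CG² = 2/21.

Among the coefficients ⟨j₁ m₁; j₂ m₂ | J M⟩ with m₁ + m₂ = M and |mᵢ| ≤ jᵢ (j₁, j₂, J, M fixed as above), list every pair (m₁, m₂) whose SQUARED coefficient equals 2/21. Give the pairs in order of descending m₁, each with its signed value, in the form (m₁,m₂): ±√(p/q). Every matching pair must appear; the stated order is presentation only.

(-3/2,1): +√(2/21)

Admissible pairs with m₁+m₂ = M = -1/2: (-5/2,2), (-3/2,1), (-1/2,0), (1/2,-1), (3/2,-2), (5/2,-3)
  (m₁,m₂)=(5/2,-3): CG² = 2/7, CG = +√(2/7)
  (m₁,m₂)=(3/2,-2): CG² = 5/21, CG = −√(5/21)
  (m₁,m₂)=(1/2,-1): CG² = 4/21, CG = +√(4/21)
  (m₁,m₂)=(-1/2,0): CG² = 1/7, CG = −√(1/7)
  (m₁,m₂)=(-3/2,1): CG² = 2/21, CG = +√(2/21)   ← matches the target
  (m₁,m₂)=(-5/2,2): CG² = 1/21, CG = −√(1/21)
Pairs with CG² = 2/21: (-3/2,1): +√(2/21)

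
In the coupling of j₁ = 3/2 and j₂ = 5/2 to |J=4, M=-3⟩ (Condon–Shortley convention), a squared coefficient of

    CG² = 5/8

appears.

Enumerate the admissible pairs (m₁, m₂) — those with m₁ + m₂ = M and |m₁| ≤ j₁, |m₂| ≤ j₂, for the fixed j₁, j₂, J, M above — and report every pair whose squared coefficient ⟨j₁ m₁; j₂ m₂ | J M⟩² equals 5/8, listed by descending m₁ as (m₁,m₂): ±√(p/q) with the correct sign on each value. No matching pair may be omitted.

Admissible pairs with m₁+m₂ = M = -3: (-3/2,-3/2), (-1/2,-5/2)
  (m₁,m₂)=(-1/2,-5/2): CG² = 3/8, CG = +√(3/8)
  (m₁,m₂)=(-3/2,-3/2): CG² = 5/8, CG = +√(5/8)   ← matches the target
Pairs with CG² = 5/8: (-3/2,-3/2): +√(5/8)

(-3/2,-3/2): +√(5/8)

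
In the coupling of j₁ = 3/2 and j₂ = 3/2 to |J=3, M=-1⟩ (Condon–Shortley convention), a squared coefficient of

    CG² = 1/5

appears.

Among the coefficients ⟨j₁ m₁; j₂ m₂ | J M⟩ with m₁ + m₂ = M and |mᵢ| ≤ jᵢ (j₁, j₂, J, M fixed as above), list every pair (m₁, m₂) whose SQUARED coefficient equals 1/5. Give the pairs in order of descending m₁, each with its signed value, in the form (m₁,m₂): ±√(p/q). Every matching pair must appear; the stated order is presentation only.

(1/2,-3/2): +√(1/5); (-3/2,1/2): +√(1/5)

Admissible pairs with m₁+m₂ = M = -1: (-3/2,1/2), (-1/2,-1/2), (1/2,-3/2)
  (m₁,m₂)=(1/2,-3/2): CG² = 1/5, CG = +√(1/5)   ← matches the target
  (m₁,m₂)=(-1/2,-1/2): CG² = 3/5, CG = +√(3/5)
  (m₁,m₂)=(-3/2,1/2): CG² = 1/5, CG = +√(1/5)   ← matches the target
Pairs with CG² = 1/5: (1/2,-3/2): +√(1/5); (-3/2,1/2): +√(1/5)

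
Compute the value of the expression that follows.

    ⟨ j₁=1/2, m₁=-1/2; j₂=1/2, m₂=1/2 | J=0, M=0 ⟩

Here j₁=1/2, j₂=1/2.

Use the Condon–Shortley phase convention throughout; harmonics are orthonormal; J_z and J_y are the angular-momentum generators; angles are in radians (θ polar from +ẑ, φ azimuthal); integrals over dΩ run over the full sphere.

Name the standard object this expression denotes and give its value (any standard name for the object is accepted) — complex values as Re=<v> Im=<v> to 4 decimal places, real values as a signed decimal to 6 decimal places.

Clebsch–Gordan coefficient, −√(1/2) ≈ -0.707107

This is a Clebsch–Gordan (vector-coupling) coefficient.
triangle: 1!×0!×0!/2! = 1/2
(j±m)!: 0!×1!×1!×0!×0!×0! = 1
prefactor² = (2J+1)×Δ×N² = 1/2
  k=1: −1/(1!×0!×0!×0!×0!×0!) = -1
Σ = -1  ⇒  CG² = 1/2×(-1)² = 1/2
CG = −√(1/2) = -0.707107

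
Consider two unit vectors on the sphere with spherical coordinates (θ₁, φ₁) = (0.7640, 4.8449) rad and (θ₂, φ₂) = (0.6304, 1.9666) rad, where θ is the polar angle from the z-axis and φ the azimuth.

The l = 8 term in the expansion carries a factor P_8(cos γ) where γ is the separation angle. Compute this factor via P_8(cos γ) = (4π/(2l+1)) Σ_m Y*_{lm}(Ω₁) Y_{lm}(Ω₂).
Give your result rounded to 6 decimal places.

Expand P_8 via completeness: Σ_{m} conj(Y_{8,m}) at Ω₁ times Y_{8,m} at Ω₂ —
  m=-8: (0.01322 + 0.02359j) × (-0.00751 + 0.00019j) = -0.00010 - 0.00017j  (running Σ = -0.00010 - 0.00017j)
  m=-7: (-0.09035 + 0.06772j) × (0.01493 - 0.03838j) = 0.00125 + 0.00448j  (running Σ = 0.00115 + 0.00430j)
  m=-6: (-0.19710 - 0.20095j) × (0.09994 + 0.09628j) = -0.00035 - 0.03906j  (running Σ = 0.00080 - 0.03476j)
  m=-5: (0.27593 - 0.35366j) × (-0.29125 + 0.12597j) = -0.03581 + 0.13776j  (running Σ = -0.03502 + 0.10301j)
  m=-4: (0.34191 + 0.20035j) × (-0.00594 - 0.47828j) = 0.09379 - 0.16472j  (running Σ = 0.05878 - 0.06171j)
  m=-3: (-0.00371 + 0.00885j) × (0.35386 + 0.14273j) = -0.00258 + 0.00260j  (running Σ = 0.05620 - 0.05911j)
  m=-2: (0.35752 + 0.09703j) × (0.04911 - 0.04973j) = 0.02238 - 0.01301j  (running Σ = 0.07858 - 0.07213j)
  m=-1: (-0.02565 + 0.19247j) × (0.16050 + 0.38410j) = -0.07805 + 0.02104j  (running Σ = 0.00054 - 0.05109j)
  m=0: (0.31750 + 0.00000j) × (-0.06555 + 0.00000j) = -0.02081 + 0.00000j  (running Σ = -0.02027 - 0.05109j)
  m=1: (0.02565 + 0.19247j) × (-0.16050 + 0.38410j) = -0.07805 - 0.02104j  (running Σ = -0.09832 - 0.07213j)
  m=2: (0.35752 - 0.09703j) × (0.04911 + 0.04973j) = 0.02238 + 0.01301j  (running Σ = -0.07593 - 0.05911j)
  m=3: (0.00371 + 0.00885j) × (-0.35386 + 0.14273j) = -0.00258 - 0.00260j  (running Σ = -0.07851 - 0.06171j)
  m=4: (0.34191 - 0.20035j) × (-0.00594 + 0.47828j) = 0.09379 + 0.16472j  (running Σ = 0.01528 + 0.10301j)
  m=5: (-0.27593 - 0.35366j) × (0.29125 + 0.12597j) = -0.03581 - 0.13776j  (running Σ = -0.02053 - 0.03476j)
  m=6: (-0.19710 + 0.20095j) × (0.09994 - 0.09628j) = -0.00035 + 0.03906j  (running Σ = -0.02088 + 0.00430j)
  m=7: (0.09035 + 0.06772j) × (-0.01493 - 0.03838j) = 0.00125 - 0.00448j  (running Σ = -0.01963 - 0.00017j)
  m=8: (0.01322 - 0.02359j) × (-0.00751 - 0.00019j) = -0.00010 + 0.00017j  (running Σ = -0.01973 - 0.00000j)
Accumulated sum -0.01973 - 0.00000j; after 4π/(2l+1) scaling, -0.01459 - 0.00000j ⇒ P_8 = -0.014587

-0.014587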